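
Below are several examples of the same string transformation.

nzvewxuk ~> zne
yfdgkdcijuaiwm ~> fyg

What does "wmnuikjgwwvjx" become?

mwu

The pattern: swap each adjacent pair of characters (1↔2, 3↔4, ...), then keep only the first 3 characters.
Applying both steps to "wmnuikjgwwvjx": "mwunkigjwwjvx", then "mwu".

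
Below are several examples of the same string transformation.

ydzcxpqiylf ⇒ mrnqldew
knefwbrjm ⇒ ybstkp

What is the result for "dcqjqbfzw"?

The transformation: shift every letter 12 places backward in the alphabet (wrapping around), then delete the last 3 characters.
Working it through for "dcqjqbfzw": intermediate "rqexeptnk", final "rqexep".

rqexep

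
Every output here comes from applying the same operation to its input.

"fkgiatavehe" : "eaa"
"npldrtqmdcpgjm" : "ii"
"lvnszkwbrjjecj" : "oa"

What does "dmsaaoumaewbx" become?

Looking at the pairs, the operation is to shift every letter 4 places backward in the alphabet (wrapping around), then keep only the vowels.
For "dmsaaoumaewbx" the result is "ioia".

ioia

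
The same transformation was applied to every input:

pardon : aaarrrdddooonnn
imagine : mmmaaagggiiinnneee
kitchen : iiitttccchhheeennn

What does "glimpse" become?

llliiimmmpppssseee

The pattern: repeat every character 3 times, then delete the first 3 characters.
On "glimpse" that produces "llliiimmmpppssseee".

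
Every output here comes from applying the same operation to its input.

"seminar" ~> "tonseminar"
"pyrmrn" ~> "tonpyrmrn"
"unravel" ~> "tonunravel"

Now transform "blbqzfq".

Each output is the input with this applied: prepend "ton".
So "blbqzfq" becomes "tonblbqzfq".

tonblbqzfq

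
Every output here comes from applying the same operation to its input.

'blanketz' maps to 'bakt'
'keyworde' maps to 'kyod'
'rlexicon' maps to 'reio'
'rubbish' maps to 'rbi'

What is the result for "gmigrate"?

The pattern: delete the last character, then keep every other character starting from the first (positions 1st, 3rd, 5th, ...).
Doing the same to "gmigrate": "girt".

girt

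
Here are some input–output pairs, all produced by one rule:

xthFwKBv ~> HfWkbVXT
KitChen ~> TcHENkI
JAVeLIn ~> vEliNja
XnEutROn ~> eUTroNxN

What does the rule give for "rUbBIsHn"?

The rule is to flip the case of every letter, then move the first 2 characters to the end (rotate left by 2).
Working it through for "rUbBIsHn": intermediate "RuBbiShN", final "BbiShNRu".
(Check on "XnEutROn": → "xNeUTroN" → "eUTroNxN" ✓)

BbiShNRu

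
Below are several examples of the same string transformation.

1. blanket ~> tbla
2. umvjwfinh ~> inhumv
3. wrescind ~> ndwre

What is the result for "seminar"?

rsem

The rule is to move the first 3 characters to the end (rotate left by 3), then delete the first 3 characters.
Working it through for "seminar": intermediate "inarsem", final "rsem".
(Check on "blanket": → "nketbla" → "tbla" ✓)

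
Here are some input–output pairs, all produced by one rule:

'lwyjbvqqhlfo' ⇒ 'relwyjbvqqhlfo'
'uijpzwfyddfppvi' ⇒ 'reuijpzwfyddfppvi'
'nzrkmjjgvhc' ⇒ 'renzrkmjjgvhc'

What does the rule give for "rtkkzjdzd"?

Rule — prepend "re".
Applying that to "rtkkzjdzd" gives "rertkkzjdzd".

rertkkzjdzd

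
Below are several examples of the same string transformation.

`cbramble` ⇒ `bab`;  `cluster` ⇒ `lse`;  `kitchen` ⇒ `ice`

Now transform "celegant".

eea

In each case the input is transformed by: delete the last character, then keep every other character starting from the second (positions 2nd, 4th, 6th, ...).
Working it through for "celegant": intermediate "celegan", final "eea".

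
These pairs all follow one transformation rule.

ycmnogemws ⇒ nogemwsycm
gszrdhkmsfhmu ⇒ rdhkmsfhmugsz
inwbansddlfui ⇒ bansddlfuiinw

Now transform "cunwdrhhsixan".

Looking at the pairs, the operation is to move the first 3 characters to the end (rotate left by 3).
"cunwdrhhsixan" → "wdrhhsixancun".

wdrhhsixancun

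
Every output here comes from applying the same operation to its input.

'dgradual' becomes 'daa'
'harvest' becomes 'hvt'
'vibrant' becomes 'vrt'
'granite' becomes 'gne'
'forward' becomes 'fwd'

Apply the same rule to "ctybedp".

cbp

Rule — keep one character in every 3, starting at position 1 (positions 1st, 4th, 7th, ...).
Applying that to "ctybedp" gives "cbp".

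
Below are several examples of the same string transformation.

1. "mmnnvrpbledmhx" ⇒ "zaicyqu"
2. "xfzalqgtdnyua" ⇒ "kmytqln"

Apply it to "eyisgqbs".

What's happening: shift every letter 13 places forward in the alphabet (wrapping around) — i.e. ROT13, then keep every other character starting from the first (positions 1st, 3rd, 5th, ...).
Starting from "eyisgqbs": after the first operation, "rlvftdof"; after the second, "rvto".

rvto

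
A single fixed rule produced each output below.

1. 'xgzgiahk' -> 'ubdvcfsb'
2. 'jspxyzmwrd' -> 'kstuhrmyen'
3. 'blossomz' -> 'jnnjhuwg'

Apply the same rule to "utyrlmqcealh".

tmghlxzvgcpo

The transformation: shift every letter 5 places backward in the alphabet (wrapping around), then move the first 2 characters to the end (rotate left by 2).
For "utyrlmqcealh", step one produces "potmghlxzvgc"; step two turns that into "tmghlxzvgcpo".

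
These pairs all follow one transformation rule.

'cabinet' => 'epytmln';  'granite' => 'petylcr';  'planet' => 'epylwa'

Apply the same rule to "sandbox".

izmoyld

The pattern: reverse the string, then shift every letter 11 places forward in the alphabet (wrapping around).
Applying both steps to "sandbox": "xobdnas", then "izmoyld".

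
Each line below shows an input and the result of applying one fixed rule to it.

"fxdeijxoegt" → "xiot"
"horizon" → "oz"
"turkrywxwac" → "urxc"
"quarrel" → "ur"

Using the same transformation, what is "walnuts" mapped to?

au

The transformation: keep one character in every 3, starting at position 2 (positions 2nd, 5th, 8th, ...).
So "walnuts" becomes "au".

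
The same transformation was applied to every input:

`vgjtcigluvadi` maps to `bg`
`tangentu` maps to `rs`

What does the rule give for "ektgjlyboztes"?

In each case the input is transformed by: shift every letter 2 places backward in the alphabet (wrapping around), then keep only the last 2 characters.
Working it through for "ektgjlyboztes": intermediate "cirehjwzmxrcq", final "cq".

cq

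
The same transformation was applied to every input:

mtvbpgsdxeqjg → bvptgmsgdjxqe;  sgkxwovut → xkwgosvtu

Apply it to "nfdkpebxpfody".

kdpfenbyxdpof

The pattern: move the first 3 characters to the end (rotate left by 3), then take characters alternately from the front and the back (1st, last, 2nd, 2nd-last, ...).
On "nfdkpebxpfody": the first step gives "kpebxpfodynfd", and the second then gives "kdpfenbyxdpof".
(Check on "mtvbpgsdxeqjg": → "bpgsdxeqjgmtv" → "bvptgmsgdjxqe" ✓)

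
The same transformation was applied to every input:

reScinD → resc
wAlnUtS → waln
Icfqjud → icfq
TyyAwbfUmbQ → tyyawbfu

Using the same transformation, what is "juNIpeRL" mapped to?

What's happening: delete the last 3 characters, then convert every letter to lowercase.
Applying that to "juNIpeRL" gives "junip".

junip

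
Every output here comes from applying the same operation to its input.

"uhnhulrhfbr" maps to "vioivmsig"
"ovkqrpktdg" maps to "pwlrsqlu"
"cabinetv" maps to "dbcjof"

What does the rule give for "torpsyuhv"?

Each output is the input with this applied: shift every letter 1 place forward in the alphabet (wrapping around), then delete the last 2 characters.
"torpsyuhv" → "upsqtzviw" → "upsqtzv".

upsqtzv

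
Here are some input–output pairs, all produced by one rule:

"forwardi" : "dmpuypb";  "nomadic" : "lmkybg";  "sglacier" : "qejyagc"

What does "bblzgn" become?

zzjxe

Each output is the input with this applied: delete the last character, then shift every letter 2 places backward in the alphabet (wrapping around).
Working it through for "bblzgn": intermediate "bblzg", final "zzjxe".
(Check on "sglacier": → "sglacie" → "qejyagc" ✓)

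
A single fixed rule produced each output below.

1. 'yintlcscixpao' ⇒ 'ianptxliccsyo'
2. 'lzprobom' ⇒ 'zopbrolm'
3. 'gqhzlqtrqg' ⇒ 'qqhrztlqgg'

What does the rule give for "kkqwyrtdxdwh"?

The transformation: take characters alternately from the front and the back (1st, last, 2nd, 2nd-last, ...), then move the first 2 characters to the end (rotate left by 2).
Working it through for "kkqwyrtdxdwh": intermediate "khkwqdwxydrt", final "kwqdwxydrtkh".

kwqdwxydrtkh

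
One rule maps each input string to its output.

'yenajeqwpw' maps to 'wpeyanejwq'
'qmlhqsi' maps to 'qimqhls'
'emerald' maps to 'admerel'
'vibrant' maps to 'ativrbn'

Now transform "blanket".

What's happening: swap each adjacent pair of characters (1↔2, 3↔4, ...), then move the last 2 characters to the front (rotate right by 2).
On "blanket": the first step gives "lbnaekt", and the second then gives "ktlbnae".

ktlbnae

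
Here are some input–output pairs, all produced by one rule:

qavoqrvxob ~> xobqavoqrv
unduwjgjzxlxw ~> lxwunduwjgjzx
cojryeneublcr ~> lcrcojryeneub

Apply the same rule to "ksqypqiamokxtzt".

In each case the input is transformed by: move the last 3 characters to the front (rotate right by 3).
On "ksqypqiamokxtzt" that produces "tztksqypqiamokx".

tztksqypqiamokx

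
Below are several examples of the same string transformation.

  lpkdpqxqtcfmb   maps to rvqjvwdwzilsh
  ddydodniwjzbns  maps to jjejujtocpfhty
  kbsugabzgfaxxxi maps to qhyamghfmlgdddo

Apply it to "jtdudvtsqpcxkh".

pzjajbzywvidqn

In each case the input is transformed by: shift every letter 6 places forward in the alphabet (wrapping around).
For "jtdudvtsqpcxkh" the result is "pzjajbzywvidqn".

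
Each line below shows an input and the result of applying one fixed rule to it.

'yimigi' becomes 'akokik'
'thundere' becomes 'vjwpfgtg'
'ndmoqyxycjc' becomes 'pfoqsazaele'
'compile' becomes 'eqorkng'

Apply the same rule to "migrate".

The rule is to shift every letter 2 places forward in the alphabet (wrapping around).
On "migrate" that produces "okitcvg".

okitcvg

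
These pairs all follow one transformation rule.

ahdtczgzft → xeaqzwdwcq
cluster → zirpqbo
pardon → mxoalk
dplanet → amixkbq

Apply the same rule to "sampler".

In each case the input is transformed by: shift every letter 3 places backward in the alphabet (wrapping around).
Applying that to "sampler" gives "pxjmibo".

pxjmibo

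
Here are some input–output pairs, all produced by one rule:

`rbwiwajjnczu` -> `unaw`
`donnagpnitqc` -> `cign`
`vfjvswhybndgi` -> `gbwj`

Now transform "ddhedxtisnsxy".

xsxh

In each case the input is transformed by: keep one character in every 3, starting at position 3 (positions 3rd, 6th, 9th, ...), then reverse the string.
Starting from "ddhedxtisnsxy": after the first operation, "hxsx"; after the second, "xsxh".
(Check on "donnagpnitqc": → "ngic" → "cign" ✓)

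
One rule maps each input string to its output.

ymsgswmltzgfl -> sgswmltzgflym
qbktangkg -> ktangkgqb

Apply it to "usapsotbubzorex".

The transformation: move the first 2 characters to the end (rotate left by 2).
On "usapsotbubzorex" that produces "apsotbubzorexus".

apsotbubzorexus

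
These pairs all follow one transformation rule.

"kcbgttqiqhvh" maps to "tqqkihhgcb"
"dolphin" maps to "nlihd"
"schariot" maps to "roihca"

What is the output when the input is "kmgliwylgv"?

vmllkigg

The rule is to sort the characters into reverse alphabetical order, then delete the first 2 characters.
For "kmgliwylgv", step one produces "ywvmllkigg"; step two turns that into "vmllkigg".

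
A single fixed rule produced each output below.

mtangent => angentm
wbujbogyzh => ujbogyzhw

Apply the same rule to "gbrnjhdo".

rnjhdog

What's happening: move the first 2 characters to the end (rotate left by 2), then delete the last character.
Starting from "gbrnjhdo": after the first operation, "rnjhdogb"; after the second, "rnjhdog".
(Check on "mtangent": → "angentmt" → "angentm" ✓)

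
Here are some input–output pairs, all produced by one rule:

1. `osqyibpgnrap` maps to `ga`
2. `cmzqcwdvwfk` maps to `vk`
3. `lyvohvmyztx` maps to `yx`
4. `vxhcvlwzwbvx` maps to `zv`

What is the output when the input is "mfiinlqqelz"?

qz

What's happening: keep one character in every 3, starting at position 2 (positions 2nd, 5th, 8th, ...), then delete the first 2 characters.
For "mfiinlqqelz", step one produces "fnqz"; step two turns that into "qz".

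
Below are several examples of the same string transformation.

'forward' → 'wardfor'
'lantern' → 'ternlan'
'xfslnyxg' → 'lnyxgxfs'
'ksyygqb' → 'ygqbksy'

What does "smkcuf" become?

The pattern: move the first 3 characters to the end (rotate left by 3).
Applying that to "smkcuf" gives "cufsmk".

cufsmk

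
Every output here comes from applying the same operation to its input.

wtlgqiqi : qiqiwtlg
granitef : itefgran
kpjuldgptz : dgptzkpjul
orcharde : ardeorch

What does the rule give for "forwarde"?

ardeforw

What's happening: swap the front and back halves of the string.
So "forwarde" becomes "ardeforw".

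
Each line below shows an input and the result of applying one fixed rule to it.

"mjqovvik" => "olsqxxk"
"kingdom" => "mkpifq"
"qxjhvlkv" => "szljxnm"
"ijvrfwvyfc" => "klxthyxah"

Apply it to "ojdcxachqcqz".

qlfezcejses

Looking at the pairs, the operation is to delete the last character, then shift every letter 2 places forward in the alphabet (wrapping around).
"ojdcxachqcqz" → "ojdcxachqcq" → "qlfezcejses".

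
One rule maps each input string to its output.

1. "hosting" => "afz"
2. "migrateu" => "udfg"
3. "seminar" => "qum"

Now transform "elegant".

The pattern: keep every other character starting from the second (positions 2nd, 4th, 6th, ...), then shift every letter 12 places forward in the alphabet (wrapping around).
On "elegant": the first step gives "lgn", and the second then gives "xsz".

xsz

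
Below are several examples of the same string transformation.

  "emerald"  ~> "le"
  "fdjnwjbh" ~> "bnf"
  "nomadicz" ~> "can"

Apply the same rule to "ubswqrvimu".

The transformation: reverse the string, then keep one character in every 3, starting at position 2 (positions 2nd, 5th, 8th, ...).
Applying both steps to "ubswqrvimu": "umivrqwsbu", then "mrs".

mrs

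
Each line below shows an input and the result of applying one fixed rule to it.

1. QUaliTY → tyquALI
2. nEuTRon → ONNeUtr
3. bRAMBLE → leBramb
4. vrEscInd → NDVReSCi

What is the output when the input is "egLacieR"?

ErEGlACI

In each case the input is transformed by: flip the case of every letter, then move the last 2 characters to the front (rotate right by 2).
"egLacieR" → "EGlACIEr" → "ErEGlACI".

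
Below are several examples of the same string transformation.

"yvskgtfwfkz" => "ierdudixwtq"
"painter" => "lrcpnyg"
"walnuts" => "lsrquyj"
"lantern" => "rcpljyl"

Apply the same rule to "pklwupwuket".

The pattern: shift every letter 2 places backward in the alphabet (wrapping around), then move the first 3 characters to the end (rotate left by 3).
Starting from "pklwupwuket": after the first operation, "nijusnusicr"; after the second, "usnusicrnij".

usnusicrnij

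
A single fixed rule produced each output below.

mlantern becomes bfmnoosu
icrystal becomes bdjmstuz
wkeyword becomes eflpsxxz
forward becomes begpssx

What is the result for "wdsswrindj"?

eejkosttxx

In each case the input is transformed by: sort the characters into alphabetical order, then shift every letter 1 place forward in the alphabet (wrapping around).
Working it through for "wdsswrindj": intermediate "ddijnrssww", final "eejkosttxx".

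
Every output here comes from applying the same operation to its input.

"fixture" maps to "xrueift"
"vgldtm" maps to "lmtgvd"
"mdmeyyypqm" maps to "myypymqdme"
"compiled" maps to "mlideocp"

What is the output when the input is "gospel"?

The rule is to swap each adjacent pair of characters (1↔2, 3↔4, ...), then move the first 3 characters to the end (rotate left by 3).
On "gospel": the first step gives "ogpsle", and the second then gives "sleogp".
(Check on "vgldtm": → "gvdlmt" → "lmtgvd" ✓)

sleogp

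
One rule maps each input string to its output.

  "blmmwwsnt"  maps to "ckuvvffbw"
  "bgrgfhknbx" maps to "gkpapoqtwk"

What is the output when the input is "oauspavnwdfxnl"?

uxjdbyjewfmogw

Rule — move the last character to the front, then shift every letter 9 places forward in the alphabet (wrapping around).
For "oauspavnwdfxnl", step one produces "loauspavnwdfxn"; step two turns that into "uxjdbyjewfmogw".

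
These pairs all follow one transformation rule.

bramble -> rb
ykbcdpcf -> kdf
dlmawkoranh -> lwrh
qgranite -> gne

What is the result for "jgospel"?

gp

The rule is to keep one character in every 3, starting at position 2 (positions 2nd, 5th, 8th, ...).
Doing the same to "jgospel": "gp".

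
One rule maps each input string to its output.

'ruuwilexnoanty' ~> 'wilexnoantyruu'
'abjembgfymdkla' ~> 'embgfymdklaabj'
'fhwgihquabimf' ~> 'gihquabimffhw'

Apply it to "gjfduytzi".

duytzigjf

Rule — move the first 3 characters to the end (rotate left by 3).
For "gjfduytzi" the result is "duytzigjf".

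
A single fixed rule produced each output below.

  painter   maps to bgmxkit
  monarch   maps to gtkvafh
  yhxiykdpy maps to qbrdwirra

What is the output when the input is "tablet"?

The pattern: shift every letter 7 places backward in the alphabet (wrapping around), then move the first 2 characters to the end (rotate left by 2).
"tablet" → "uexmmt".

uexmmt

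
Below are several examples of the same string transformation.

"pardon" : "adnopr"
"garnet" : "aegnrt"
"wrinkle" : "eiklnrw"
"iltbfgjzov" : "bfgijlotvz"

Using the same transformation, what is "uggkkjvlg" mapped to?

What's happening: sort the characters into alphabetical order.
For "uggkkjvlg" the result is "gggjkkluv".

gggjkkluv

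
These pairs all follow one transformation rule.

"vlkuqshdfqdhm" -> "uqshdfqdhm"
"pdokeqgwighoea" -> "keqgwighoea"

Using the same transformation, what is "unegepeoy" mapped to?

The rule is to delete the first 3 characters.
So "unegepeoy" becomes "gepeoy".

gepeoy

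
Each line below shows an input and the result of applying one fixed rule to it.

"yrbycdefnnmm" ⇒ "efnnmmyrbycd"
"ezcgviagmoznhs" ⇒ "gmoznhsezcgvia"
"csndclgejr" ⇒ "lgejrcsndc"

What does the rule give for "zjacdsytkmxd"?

The transformation: swap the front and back halves of the string.
"zjacdsytkmxd" → "ytkmxdzjacds".

ytkmxdzjacds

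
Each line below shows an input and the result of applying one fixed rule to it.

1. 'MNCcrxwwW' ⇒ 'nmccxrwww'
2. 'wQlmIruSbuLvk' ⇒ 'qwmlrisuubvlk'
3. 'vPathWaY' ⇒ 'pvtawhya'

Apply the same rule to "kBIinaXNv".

bkiiannxv

In each case the input is transformed by: swap each adjacent pair of characters (1↔2, 3↔4, ...), then convert every letter to lowercase.
Applying that to "kBIinaXNv" gives "bkiiannxv".
(Check on "vPathWaY": → "PvtaWhYa" → "pvtawhya" ✓)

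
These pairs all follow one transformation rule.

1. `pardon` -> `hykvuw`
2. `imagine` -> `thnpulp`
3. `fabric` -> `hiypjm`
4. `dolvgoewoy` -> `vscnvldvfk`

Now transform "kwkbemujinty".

driltbqpuafr

The transformation: move the first character to the end, then shift every letter 7 places forward in the alphabet (wrapping around).
For "kwkbemujinty", step one produces "wkbemujintyk"; step two turns that into "driltbqpuafr".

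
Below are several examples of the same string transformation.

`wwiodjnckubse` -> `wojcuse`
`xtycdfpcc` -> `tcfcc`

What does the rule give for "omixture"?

mxue

Rule — swap each adjacent pair of characters (1↔2, 3↔4, ...), then keep every other character starting from the first (positions 1st, 3rd, 5th, ...).
For "omixture", step one produces "moxiuter"; step two turns that into "mxue".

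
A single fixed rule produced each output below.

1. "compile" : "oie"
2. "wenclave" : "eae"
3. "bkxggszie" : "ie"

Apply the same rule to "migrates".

The transformation: keep only the vowels.
On "migrates" that produces "iae".

iae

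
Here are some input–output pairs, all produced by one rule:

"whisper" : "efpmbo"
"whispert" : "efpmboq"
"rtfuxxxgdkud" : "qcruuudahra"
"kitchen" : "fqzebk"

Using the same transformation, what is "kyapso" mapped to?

vxmpl

In each case the input is transformed by: delete the first character, then shift every letter 3 places backward in the alphabet (wrapping around).
For "kyapso", step one produces "yapso"; step two turns that into "vxmpl".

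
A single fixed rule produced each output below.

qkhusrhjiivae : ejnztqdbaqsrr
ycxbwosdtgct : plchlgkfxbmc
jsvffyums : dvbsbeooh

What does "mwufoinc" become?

rwlvfdox

The pattern: shift every letter 9 places forward in the alphabet (wrapping around), then move the last 3 characters to the front (rotate right by 3).
Starting from "mwufoinc": after the first operation, "vfdoxrwl"; after the second, "rwlvfdox".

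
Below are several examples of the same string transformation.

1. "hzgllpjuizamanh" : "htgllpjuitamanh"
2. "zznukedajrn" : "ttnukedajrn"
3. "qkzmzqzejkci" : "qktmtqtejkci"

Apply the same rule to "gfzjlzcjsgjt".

gftjltcjsgjt

Rule — replace every "z" with "t".
So "gfzjlzcjsgjt" becomes "gftjltcjsgjt".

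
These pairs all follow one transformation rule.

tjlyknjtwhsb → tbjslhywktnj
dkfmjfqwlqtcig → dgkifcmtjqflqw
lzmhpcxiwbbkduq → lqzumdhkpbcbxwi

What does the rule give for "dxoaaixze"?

The rule is to take characters alternately from the front and the back (1st, last, 2nd, 2nd-last, ...).
"dxoaaixze" → "dexzoxaia".

dexzoxaia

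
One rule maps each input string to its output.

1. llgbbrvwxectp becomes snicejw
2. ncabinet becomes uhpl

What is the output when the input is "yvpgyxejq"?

fwflx

In each case the input is transformed by: shift every letter 7 places forward in the alphabet (wrapping around), then keep every other character starting from the first (positions 1st, 3rd, 5th, ...).
Working it through for "yvpgyxejq": intermediate "fcwnfelqx", final "fwflx".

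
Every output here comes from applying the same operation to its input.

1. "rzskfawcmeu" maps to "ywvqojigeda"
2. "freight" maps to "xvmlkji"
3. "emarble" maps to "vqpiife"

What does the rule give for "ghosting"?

xwsrmlkk

The transformation: shift every letter 4 places forward in the alphabet (wrapping around), then sort the characters into reverse alphabetical order.
Applying both steps to "ghosting": "klswxmrk", then "xwsrmlkk".
(Check on "emarble": → "iqevfpi" → "vqpiife" ✓)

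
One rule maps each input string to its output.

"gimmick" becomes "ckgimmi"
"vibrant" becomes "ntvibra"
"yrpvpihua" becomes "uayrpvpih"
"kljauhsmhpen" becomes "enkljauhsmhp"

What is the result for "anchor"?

oranch

Looking at the pairs, the operation is to move the last 2 characters to the front (rotate right by 2).
On "anchor" that produces "oranch".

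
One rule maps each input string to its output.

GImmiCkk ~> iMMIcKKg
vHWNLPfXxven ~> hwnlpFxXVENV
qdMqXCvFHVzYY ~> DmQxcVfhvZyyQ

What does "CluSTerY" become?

What's happening: move the first character to the end, then flip the case of every letter.
Applying that to "CluSTerY" gives "LUstERyc".

LUstERyc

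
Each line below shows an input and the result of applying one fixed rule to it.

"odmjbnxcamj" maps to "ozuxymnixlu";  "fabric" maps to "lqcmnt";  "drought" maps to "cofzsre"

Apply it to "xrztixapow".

The pattern: swap each adjacent pair of characters (1↔2, 3↔4, ...), then shift every letter 11 places forward in the alphabet (wrapping around).
"xrztixapow" → "ciekitalhz".
(Check on "fabric": → "afrbci" → "lqcmnt" ✓)

ciekitalhz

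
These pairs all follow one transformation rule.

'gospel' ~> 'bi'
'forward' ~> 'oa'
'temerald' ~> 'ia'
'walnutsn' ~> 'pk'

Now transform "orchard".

Looking at the pairs, the operation is to shift every letter 3 places backward in the alphabet (wrapping around), then keep only the last 2 characters.
Starting from "orchard": after the first operation, "lozexoa"; after the second, "oa".

oa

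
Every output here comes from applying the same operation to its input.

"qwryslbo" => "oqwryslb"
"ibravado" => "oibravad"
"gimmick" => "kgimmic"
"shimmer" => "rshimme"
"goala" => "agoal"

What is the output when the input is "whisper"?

rwhispe

The rule is to move the last character to the front.
On "whisper" that produces "rwhispe".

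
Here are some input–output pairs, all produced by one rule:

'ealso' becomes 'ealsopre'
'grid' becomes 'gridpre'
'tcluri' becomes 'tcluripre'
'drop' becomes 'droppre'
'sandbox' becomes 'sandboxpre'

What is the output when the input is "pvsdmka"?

The transformation: append "pre".
Doing the same to "pvsdmka": "pvsdmkapre".

pvsdmkapre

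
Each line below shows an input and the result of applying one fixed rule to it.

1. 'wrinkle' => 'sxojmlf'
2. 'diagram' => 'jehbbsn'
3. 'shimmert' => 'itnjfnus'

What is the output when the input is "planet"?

Each output is the input with this applied: shift every letter 1 place forward in the alphabet (wrapping around), then swap each adjacent pair of characters (1↔2, 3↔4, ...).
For "planet", step one produces "qmbofu"; step two turns that into "mqobuf".

mqobuf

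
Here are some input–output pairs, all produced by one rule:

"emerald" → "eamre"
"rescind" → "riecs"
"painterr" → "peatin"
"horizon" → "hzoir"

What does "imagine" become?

iimga

Rule — delete the last 2 characters, then take characters alternately from the front and the back (1st, last, 2nd, 2nd-last, ...).
"imagine" → "imagi" → "iimga".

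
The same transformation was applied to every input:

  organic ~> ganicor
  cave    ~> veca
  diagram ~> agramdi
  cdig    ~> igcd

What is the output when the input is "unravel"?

In each case the input is transformed by: move the first 2 characters to the end (rotate left by 2).
So "unravel" becomes "ravelun".

ravelun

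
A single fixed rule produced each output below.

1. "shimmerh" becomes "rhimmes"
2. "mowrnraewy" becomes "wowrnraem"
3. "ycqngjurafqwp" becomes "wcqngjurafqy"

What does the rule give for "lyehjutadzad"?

Looking at the pairs, the operation is to delete the last character, then swap the first and last characters.
On "lyehjutadzad": the first step gives "lyehjutadza", and the second then gives "ayehjutadzl".
(Check on "shimmerh": → "shimmer" → "rhimmes" ✓)

ayehjutadzl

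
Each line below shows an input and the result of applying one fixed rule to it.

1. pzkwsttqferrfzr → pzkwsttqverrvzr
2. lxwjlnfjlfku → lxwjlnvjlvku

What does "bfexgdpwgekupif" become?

Rule — replace every "f" with "v".
"bfexgdpwgekupif" → "bvexgdpwgekupiv".

bvexgdpwgekupiv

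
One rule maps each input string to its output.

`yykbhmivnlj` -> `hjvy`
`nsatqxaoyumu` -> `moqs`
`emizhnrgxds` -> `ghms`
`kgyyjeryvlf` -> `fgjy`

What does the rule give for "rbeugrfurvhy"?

The pattern: keep one character in every 3, starting at position 2 (positions 2nd, 5th, 8th, ...), then sort the characters into alphabetical order.
Working it through for "rbeugrfurvhy": intermediate "bguh", final "bghu".
(Check on "kgyyjeryvlf": → "gjyf" → "fgjy" ✓)

bghu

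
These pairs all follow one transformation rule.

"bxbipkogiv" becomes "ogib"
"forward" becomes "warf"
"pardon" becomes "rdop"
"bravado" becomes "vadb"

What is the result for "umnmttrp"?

The rule is to swap the first and last characters, then keep only the last 4 characters.
For "umnmttrp", step one produces "pmnmttru"; step two turns that into "ttru".
(Check on "pardon": → "nardop" → "rdop" ✓)

ttru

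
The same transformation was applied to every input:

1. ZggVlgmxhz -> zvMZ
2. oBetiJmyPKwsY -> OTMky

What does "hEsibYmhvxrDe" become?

The rule is to flip the case of every letter, then keep one character in every 3, starting at position 1 (positions 1st, 4th, 7th, ...).
Working it through for "hEsibYmhvxrDe": intermediate "HeSIByMHVXRdE", final "HIMXE".

HIMXE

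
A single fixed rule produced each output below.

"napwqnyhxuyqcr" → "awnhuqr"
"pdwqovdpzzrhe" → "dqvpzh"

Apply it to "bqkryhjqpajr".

qrhqar

In each case the input is transformed by: keep every other character starting from the second (positions 2nd, 4th, 6th, ...).
Doing the same to "bqkryhjqpajr": "qrhqar".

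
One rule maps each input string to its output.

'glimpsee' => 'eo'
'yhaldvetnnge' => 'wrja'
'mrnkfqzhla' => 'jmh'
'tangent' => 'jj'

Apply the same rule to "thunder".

Each output is the input with this applied: shift every letter 4 places backward in the alphabet (wrapping around), then keep one character in every 3, starting at position 3 (positions 3rd, 6th, 9th, ...).
For "thunder", step one produces "pdqjzan"; step two turns that into "qa".

qa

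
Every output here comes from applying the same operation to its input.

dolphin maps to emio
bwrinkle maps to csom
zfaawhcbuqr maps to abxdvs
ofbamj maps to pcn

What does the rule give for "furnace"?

Looking at the pairs, the operation is to shift every letter 1 place forward in the alphabet (wrapping around), then keep every other character starting from the first (positions 1st, 3rd, 5th, ...).
Starting from "furnace": after the first operation, "gvsobdf"; after the second, "gsbf".
(Check on "bwrinkle": → "cxsjolmf" → "csom" ✓)

gsbf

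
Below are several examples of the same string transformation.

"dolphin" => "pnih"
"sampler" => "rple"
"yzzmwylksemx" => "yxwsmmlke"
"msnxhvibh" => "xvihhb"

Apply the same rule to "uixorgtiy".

The rule is to delete the first 3 characters, then sort the characters into reverse alphabetical order.
Doing the same to "uixorgtiy": "ytroig".

ytroig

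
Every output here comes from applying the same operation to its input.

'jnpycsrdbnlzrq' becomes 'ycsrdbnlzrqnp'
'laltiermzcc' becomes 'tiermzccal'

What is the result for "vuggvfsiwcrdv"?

gvfsiwcrdvug

The pattern: delete the first character, then move the first 2 characters to the end (rotate left by 2).
"vuggvfsiwcrdv" → "uggvfsiwcrdv" → "gvfsiwcrdvug".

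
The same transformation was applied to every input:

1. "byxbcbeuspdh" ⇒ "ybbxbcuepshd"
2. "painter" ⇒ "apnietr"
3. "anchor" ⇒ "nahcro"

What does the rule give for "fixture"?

The pattern: swap each adjacent pair of characters (1↔2, 3↔4, ...).
So "fixture" becomes "iftxrue".

iftxrue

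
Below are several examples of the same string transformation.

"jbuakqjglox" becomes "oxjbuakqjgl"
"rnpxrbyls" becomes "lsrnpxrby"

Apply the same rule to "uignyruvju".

juuignyruv

Rule — move the last 2 characters to the front (rotate right by 2).
Doing the same to "uignyruvju": "juuignyruv".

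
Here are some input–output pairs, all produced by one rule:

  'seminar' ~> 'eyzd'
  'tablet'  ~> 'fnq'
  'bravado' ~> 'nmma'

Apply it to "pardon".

bda

In each case the input is transformed by: shift every letter 12 places forward in the alphabet (wrapping around), then keep every other character starting from the first (positions 1st, 3rd, 5th, ...).
Working it through for "pardon": intermediate "bmdpaz", final "bda".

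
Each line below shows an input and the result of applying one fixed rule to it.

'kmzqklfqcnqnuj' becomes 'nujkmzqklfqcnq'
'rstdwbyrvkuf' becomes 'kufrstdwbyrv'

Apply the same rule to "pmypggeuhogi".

The pattern: move the last 3 characters to the front (rotate right by 3).
"pmypggeuhogi" → "ogipmypggeuh".

ogipmypggeuh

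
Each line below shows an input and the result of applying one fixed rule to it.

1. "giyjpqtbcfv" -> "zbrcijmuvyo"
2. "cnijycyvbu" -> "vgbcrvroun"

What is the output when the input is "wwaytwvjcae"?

pptrmpocvtx

Each output is the input with this applied: shift every letter 7 places backward in the alphabet (wrapping around).
Applying that to "wwaytwvjcae" gives "pptrmpocvtx".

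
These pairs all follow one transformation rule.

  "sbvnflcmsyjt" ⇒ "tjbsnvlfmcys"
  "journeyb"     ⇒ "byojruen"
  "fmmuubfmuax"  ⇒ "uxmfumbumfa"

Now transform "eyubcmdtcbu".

In each case the input is transformed by: swap each adjacent pair of characters (1↔2, 3↔4, ...), then move the last 2 characters to the front (rotate right by 2).
Applying both steps to "eyubcmdtcbu": "yebumctdbcu", then "cuyebumctdb".

cuyebumctdb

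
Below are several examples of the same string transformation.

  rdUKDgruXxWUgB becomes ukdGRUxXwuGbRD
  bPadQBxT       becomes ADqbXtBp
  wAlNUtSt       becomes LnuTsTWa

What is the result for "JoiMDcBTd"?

ImdCbtDjO

In each case the input is transformed by: move the first 2 characters to the end (rotate left by 2), then flip the case of every letter.
Working it through for "JoiMDcBTd": intermediate "iMDcBTdJo", final "ImdCbtDjO".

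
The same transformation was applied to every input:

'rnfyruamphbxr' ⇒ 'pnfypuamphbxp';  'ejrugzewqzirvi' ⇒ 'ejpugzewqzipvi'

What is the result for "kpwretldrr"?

In each case the input is transformed by: replace every "r" with "p".
Applying that to "kpwretldrr" gives "kpwpetldpp".

kpwpetldpp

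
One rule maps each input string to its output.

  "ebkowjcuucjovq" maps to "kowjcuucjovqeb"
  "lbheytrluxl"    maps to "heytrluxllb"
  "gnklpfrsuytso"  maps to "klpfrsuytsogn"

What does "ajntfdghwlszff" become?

ntfdghwlszffaj

The transformation: move the first 2 characters to the end (rotate left by 2).
Doing the same to "ajntfdghwlszff": "ntfdghwlszffaj".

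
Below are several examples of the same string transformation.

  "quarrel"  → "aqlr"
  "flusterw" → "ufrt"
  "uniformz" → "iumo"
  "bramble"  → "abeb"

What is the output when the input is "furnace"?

The rule is to keep every other character starting from the first (positions 1st, 3rd, 5th, ...), then swap each adjacent pair of characters (1↔2, 3↔4, ...).
Applying both steps to "furnace": "frae", then "rfea".

rfea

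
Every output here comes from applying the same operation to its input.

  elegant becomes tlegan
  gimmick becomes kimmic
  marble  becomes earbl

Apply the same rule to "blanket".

tlanke

What's happening: delete the first character, then move the last character to the front.
"blanket" → "lanket" → "tlanke".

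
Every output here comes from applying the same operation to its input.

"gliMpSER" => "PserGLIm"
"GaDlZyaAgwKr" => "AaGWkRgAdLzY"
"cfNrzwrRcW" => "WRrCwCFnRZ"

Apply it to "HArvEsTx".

eStXhaRV

Each output is the input with this applied: flip the case of every letter, then swap the front and back halves of the string.
Working it through for "HArvEsTx": intermediate "haRVeStX", final "eStXhaRV".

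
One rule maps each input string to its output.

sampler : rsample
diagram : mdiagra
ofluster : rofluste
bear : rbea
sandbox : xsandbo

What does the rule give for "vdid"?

Rule — move the last character to the front.
So "vdid" becomes "dvdi".

dvdi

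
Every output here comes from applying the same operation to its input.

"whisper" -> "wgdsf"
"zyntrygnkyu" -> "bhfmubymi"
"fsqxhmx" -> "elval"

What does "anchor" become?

qvcf

What's happening: shift every letter 12 places backward in the alphabet (wrapping around), then delete the first 2 characters.
Applying both steps to "anchor": "obqvcf", then "qvcf".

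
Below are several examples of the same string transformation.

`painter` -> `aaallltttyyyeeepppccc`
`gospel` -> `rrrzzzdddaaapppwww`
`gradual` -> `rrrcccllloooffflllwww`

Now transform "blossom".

mmmwwwzzzddddddzzzxxx

What's happening: repeat every character 3 times, then shift every letter 11 places forward in the alphabet (wrapping around).
For "blossom" the result is "mmmwwwzzzddddddzzzxxx".
(Check on "painter": → "pppaaaiiinnnttteeerrr" → "aaallltttyyyeeepppccc" ✓)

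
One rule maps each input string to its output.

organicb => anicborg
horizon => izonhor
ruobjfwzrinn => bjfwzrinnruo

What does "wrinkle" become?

Looking at the pairs, the operation is to move the first 3 characters to the end (rotate left by 3).
For "wrinkle" the result is "nklewri".

nklewri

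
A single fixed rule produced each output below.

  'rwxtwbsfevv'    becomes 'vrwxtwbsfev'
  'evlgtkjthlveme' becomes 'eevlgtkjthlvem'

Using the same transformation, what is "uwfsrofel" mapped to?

luwfsrofe

The pattern: move the last character to the front.
Doing the same to "uwfsrofel": "luwfsrofe".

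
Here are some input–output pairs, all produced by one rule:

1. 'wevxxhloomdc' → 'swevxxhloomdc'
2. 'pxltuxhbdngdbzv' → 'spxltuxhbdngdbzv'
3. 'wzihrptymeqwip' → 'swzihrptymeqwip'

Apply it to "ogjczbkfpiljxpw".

The rule is to prepend "s".
So "ogjczbkfpiljxpw" becomes "sogjczbkfpiljxpw".

sogjczbkfpiljxpw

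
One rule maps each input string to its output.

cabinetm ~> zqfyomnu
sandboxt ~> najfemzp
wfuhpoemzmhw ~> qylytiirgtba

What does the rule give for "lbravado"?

The transformation: shift every letter 12 places forward in the alphabet (wrapping around), then swap the front and back halves of the string.
"lbravado" → "xndmhmpa" → "hmpaxndm".

hmpaxndm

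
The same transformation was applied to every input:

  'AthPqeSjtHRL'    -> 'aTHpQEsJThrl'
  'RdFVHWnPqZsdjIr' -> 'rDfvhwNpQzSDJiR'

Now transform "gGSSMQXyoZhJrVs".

Looking at the pairs, the operation is to flip the case of every letter.
So "gGSSMQXyoZhJrVs" becomes "GgssmqxYOzHjRvS".

GgssmqxYOzHjRvS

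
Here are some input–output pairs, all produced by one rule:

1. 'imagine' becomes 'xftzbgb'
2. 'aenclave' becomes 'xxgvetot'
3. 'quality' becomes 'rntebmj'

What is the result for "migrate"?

xbzktmf

In each case the input is transformed by: swap the first and last characters, then shift every letter 7 places backward in the alphabet (wrapping around).
Working it through for "migrate": intermediate "eigratm", final "xbzktmf".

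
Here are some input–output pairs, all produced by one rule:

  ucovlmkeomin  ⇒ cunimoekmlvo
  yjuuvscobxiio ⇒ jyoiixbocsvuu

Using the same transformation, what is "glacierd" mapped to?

The transformation: move the first 2 characters to the end (rotate left by 2), then reverse the string.
On "glacierd": the first step gives "acierdgl", and the second then gives "lgdreica".

lgdreica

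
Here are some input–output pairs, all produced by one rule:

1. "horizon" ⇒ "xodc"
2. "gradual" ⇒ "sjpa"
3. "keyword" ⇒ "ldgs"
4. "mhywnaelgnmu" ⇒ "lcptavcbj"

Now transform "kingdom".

What's happening: shift every letter 11 places backward in the alphabet (wrapping around), then delete the first 3 characters.
"kingdom" → "zxcvsdb" → "vsdb".

vsdb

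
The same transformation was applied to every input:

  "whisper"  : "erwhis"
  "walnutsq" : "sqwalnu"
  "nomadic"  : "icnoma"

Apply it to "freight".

htfrei

Each output is the input with this applied: move the last 3 characters to the front (rotate right by 3), then delete the first character.
Applying that to "freight" gives "htfrei".
(Check on "walnutsq": → "tsqwalnu" → "sqwalnu" ✓)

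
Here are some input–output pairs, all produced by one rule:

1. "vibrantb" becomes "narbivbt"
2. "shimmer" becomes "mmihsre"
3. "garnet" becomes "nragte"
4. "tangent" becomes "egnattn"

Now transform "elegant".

Each output is the input with this applied: reverse the string, then move the first 2 characters to the end (rotate left by 2).
Starting from "elegant": after the first operation, "tnagele"; after the second, "ageletn".

ageletn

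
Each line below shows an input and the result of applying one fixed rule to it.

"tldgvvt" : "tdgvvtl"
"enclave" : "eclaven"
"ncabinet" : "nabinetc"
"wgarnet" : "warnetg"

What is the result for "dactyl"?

dctyla

What's happening: move the first character to the end, then swap the first and last characters.
"dactyl" → "actyld" → "dctyla".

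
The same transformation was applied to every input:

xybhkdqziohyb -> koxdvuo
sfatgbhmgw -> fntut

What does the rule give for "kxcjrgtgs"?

In each case the input is transformed by: shift every letter 13 places forward in the alphabet (wrapping around) — i.e. ROT13, then keep every other character starting from the first (positions 1st, 3rd, 5th, ...).
Applying both steps to "kxcjrgtgs": "xkpwetgtf", then "xpegf".

xpegf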